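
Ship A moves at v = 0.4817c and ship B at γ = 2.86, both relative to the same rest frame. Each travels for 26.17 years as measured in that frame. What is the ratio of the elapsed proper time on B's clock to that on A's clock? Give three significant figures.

τ_B/τ_A = 0.399

A: γ = 1/√(1 − 0.4817²) = 1/√0.7680 = 1.141. B: γ = 2.86.
τ_A/τ_B = γ_B/γ_A = 2.860/1.141 = 2.506, so τ_B/τ_A = 0.3990.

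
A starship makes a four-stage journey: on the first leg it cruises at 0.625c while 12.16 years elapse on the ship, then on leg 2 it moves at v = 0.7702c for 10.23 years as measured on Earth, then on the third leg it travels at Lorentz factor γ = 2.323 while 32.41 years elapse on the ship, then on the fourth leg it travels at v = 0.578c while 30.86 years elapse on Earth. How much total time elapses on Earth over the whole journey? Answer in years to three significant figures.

Leg 1: γ = 1/√(1 − 0.625²) = 1/√0.6094 = 1.281; Δt_1 = 1.281 × 12.16 = 15.58 years.
Leg 2: 10.23 years is already measured on Earth.
Leg 3: γ = 2.323; Δt_3 = 2.323 × 32.41 = 75.29 years.
Leg 4: 30.86 years is already measured on Earth.
Total: 15.58 + 10.23 + 75.29 + 30.86 years.

Δt = 132 years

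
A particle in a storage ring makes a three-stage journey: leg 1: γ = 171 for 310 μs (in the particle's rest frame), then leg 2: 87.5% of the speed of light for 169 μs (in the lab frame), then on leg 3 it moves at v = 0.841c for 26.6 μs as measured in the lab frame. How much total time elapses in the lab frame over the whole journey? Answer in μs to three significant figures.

Leg 1: γ = 171; Δt_1 = 171.0 × 310 = 5.301×10⁴ μs.
Leg 2: 169 μs is already measured in the lab frame.
Leg 3: 26.6 μs is already measured in the lab frame.
Total: 5.301×10⁴ + 169.0 + 26.60 μs.

Δt = 5.32×10⁴ μs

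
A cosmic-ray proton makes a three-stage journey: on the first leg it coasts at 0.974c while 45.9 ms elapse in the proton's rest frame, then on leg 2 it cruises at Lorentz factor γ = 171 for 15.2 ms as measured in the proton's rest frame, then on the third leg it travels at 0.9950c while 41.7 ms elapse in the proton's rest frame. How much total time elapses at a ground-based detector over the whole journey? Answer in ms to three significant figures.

Δt = 3220 ms

Leg 1: γ = 1/√(1 − 0.974²) = 1/√0.05132 = 4.414; Δt_1 = 4.414 × 45.9 = 202.6 ms.
Leg 2: γ = 171; Δt_2 = 171.0 × 15.2 = 2599 ms.
Leg 3: γ = 1/√(1 − 0.9950²) = 1/√0.009975 = 10.01; Δt_3 = 10.01 × 41.7 = 417.5 ms.
Total: 202.6 + 2599 + 417.5 ms.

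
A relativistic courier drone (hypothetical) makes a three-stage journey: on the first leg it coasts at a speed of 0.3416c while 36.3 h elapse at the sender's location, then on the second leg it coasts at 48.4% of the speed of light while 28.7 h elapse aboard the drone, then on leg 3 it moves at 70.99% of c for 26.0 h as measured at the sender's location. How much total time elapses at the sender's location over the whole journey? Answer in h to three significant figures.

Δt = 95.1 h

Leg 1: 36.3 h is already measured at the sender's location.
Leg 2: β = 0.484; γ = 1/√(1 − 0.484²) = 1/√0.7657 = 1.143; Δt_2 = 1.143 × 28.7 = 32.80 h.
Leg 3: 26.0 h is already measured at the sender's location.
Total: 36.30 + 32.80 + 26.00 h.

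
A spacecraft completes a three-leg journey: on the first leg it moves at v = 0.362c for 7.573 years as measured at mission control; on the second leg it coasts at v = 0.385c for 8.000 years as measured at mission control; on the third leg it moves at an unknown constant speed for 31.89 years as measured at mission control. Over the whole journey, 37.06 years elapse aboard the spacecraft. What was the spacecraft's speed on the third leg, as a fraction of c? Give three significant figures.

β = 0.705

Leg 1: γ = 1/√(1 − 0.362²) = 1/√0.8690 = 1.073; τ_1 = 7.573/1.073 = 7.059 years.
Leg 2: γ = 1/√(1 − 0.385²) = 1/√0.8518 = 1.084; τ_2 = 8.000/1.084 = 7.383 years.
Leg 3: speed unknown; τ_3 = 31.89/γ_3.
Total proper time: 7.059 + 7.383 + τ_3 = 37.06, so τ_3 = 37.06 − 14.44 = 22.62 years.
γ_3 = 31.89/22.62 = 1.410; β = √(1 − 1/γ²) = √0.4970.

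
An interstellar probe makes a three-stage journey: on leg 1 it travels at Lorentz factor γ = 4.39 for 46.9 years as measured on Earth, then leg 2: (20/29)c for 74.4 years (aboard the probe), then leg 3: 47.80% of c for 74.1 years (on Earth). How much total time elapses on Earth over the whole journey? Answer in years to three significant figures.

Δt = 224 years

Leg 1: 46.9 years is already measured on Earth.
Leg 2: γ = 1/√(1 − (20/29)²) = 29/21 ≈ 1.381; Δt_2 = 1.381 × 74.4 = 102.7 years.
Leg 3: 74.1 years is already measured on Earth.
Total: 46.90 + 102.7 + 74.10 years.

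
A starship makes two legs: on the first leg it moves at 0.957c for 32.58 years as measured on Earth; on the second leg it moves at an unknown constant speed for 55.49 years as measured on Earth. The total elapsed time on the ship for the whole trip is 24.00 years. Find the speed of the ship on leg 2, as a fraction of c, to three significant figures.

β = 0.965

Leg 1: γ = 1/√(1 − 0.957²) = 1/√0.08415 = 3.447; τ_1 = 32.58/3.447 = 9.451 years.
Leg 2: speed unknown; τ_2 = 55.49/γ_2.
Total proper time: 9.451 + τ_2 = 24.00, so τ_2 = 24.00 − 9.451 = 14.55 years.
γ_2 = 55.49/14.55 = 3.814; β = √(1 − 1/γ²) = √0.9313.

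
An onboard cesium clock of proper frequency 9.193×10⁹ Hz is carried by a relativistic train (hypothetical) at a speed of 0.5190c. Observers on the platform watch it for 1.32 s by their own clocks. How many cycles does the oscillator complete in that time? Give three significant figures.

γ = 1/√(1 − 0.5190²) = 1/√0.7306 = 1.170
During 1.32 s of lab time, the oscillator's proper time advances by τ = Δt/γ = 1.32/1.170 = 1.128 s = 1.128×10⁰ s.
N = f × τ = 9.193×10⁹ × 1.128×10⁰ = 1.037×10¹⁰.

N = 1.04×10¹⁰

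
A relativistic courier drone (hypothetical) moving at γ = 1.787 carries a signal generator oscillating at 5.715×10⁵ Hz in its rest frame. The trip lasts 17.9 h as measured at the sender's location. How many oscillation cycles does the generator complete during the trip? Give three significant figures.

γ = 1.787
The oscillator's own cycle count is N = f × τ where τ is the proper time aboard the drone. τ = Δt/γ = 17.9/1.787 = 10.02 h = 3.606×10⁴ s.
N = 5.715×10⁵ × 3.606×10⁴ = 2.061×10¹⁰.

N = 2.06×10¹⁰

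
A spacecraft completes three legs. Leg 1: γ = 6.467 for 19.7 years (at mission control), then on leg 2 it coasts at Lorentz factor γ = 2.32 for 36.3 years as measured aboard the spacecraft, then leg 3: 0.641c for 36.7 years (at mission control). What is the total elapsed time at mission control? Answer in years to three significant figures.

Δt = 141 years

Leg 1: 19.7 years is already measured at mission control.
Leg 2: γ = 2.32; Δt_2 = 2.320 × 36.3 = 84.22 years.
Leg 3: 36.7 years is already measured at mission control.
Total: 19.70 + 84.22 + 36.70 years.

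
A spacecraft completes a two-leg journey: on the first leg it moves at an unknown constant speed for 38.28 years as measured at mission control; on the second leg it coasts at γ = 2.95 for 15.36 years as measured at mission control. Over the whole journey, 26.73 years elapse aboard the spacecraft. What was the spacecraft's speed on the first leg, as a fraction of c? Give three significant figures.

Leg 1: speed unknown; τ_1 = 38.28/γ_1.
Leg 2: γ = 2.95; τ_2 = 15.36/2.950 = 5.207 years.
Total proper time: τ_1 + 5.207 = 26.73, so τ_1 = 26.73 − 5.207 = 21.52 years.
γ_1 = 38.28/21.52 = 1.779; β = √(1 − 1/γ²) = √0.6839.

β = 0.827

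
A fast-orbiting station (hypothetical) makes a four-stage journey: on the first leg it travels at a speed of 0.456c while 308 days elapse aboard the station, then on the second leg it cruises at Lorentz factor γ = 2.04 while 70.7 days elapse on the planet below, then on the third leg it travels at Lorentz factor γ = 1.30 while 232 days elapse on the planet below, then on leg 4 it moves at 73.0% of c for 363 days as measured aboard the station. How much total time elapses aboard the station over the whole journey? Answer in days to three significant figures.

Leg 1: 308 days is already measured aboard the station.
Leg 2: γ = 2.04; τ_2 = 70.7/2.040 = 34.66 days.
Leg 3: γ = 1.30; τ_3 = 232/1.300 = 178.5 days.
Leg 4: 363 days is already measured aboard the station.
Total: 308.0 + 34.66 + 178.5 + 363.0 days.

τ = 884 days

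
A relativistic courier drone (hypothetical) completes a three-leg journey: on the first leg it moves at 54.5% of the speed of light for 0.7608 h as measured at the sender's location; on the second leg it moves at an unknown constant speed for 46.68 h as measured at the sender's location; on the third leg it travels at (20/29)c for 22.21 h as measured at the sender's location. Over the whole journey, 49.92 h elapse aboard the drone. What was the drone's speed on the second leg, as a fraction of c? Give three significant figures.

Leg 1: β = 0.545; γ = 1/√(1 − 0.545²) = 1/√0.7030 = 1.193; τ_1 = 0.7608/1.193 = 0.6379 h.
Leg 2: speed unknown; τ_2 = 46.68/γ_2.
Leg 3: γ = 1/√(1 − (20/29)²) = 29/21 ≈ 1.381; τ_3 = 22.21/1.381 = 16.08 h.
Total proper time: 0.6379 + τ_2 + 16.08 = 49.92, so τ_2 = 49.92 − 16.72 = 33.20 h.
γ_2 = 46.68/33.20 = 1.406; β = √(1 − 1/γ²) = √0.4942.

β = 0.703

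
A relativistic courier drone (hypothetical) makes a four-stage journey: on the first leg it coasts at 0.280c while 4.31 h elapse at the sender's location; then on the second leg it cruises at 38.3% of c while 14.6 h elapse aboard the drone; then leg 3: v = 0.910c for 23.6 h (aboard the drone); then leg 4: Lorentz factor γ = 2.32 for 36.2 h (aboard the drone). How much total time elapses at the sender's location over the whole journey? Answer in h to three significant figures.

Δt = 161 h

Leg 1: 4.31 h is already measured at the sender's location.
Leg 2: β = 0.383; γ = 1/√(1 − 0.383²) = 1/√0.8533 = 1.083; Δt_2 = 1.083 × 14.6 = 15.81 h.
Leg 3: γ = 1/√(1 − 0.910²) = 1/√0.1719 = 2.412; Δt_3 = 2.412 × 23.6 = 56.92 h.
Leg 4: γ = 2.32; Δt_4 = 2.320 × 36.2 = 83.98 h.
Total: 4.310 + 15.81 + 56.92 + 83.98 h.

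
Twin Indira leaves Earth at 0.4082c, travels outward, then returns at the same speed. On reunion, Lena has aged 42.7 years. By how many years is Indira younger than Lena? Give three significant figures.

Δt − τ = 3.72 years

γ = 1/√(1 − 0.4082²) = 1/√0.8334 = 1.095
Indira's elapsed proper time: τ = 42.7/1.095 = 38.98 years.
Age gap = Δt − τ = 42.7 − 38.98 years.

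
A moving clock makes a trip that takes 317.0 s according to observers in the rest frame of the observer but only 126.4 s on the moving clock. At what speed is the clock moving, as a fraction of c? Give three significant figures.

v = 0.917c

The proper time is measured on the moving clock (both events occur at the clock's location); Δt is measured in the rest frame of the observer. γ = Δt/τ = 317.0/126.4 = 2.508.
β = √(1 − 1/γ²) = √(1 − 0.1590) = √0.8410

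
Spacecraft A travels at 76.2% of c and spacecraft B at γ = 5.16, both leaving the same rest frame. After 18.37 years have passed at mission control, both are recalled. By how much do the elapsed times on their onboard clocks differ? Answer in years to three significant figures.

|τ_A − τ_B| = 8.34 years

A: β = 0.762; γ = 1/√(1 − 0.762²) = 1/√0.4194 = 1.544; τ_A = 18.37/1.544 = 11.90 years.
B: γ = 5.16; τ_B = 18.37/5.160 = 3.560 years.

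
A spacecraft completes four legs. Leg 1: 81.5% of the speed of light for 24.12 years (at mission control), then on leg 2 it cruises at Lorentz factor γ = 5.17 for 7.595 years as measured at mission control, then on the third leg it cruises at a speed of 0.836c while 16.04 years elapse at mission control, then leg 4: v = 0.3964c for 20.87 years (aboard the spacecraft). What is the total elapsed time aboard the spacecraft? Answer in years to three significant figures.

τ = 45.1 years

Leg 1: β = 0.815; γ = 1/√(1 − 0.815²) = 1/√0.3358 = 1.726; τ_1 = 24.12/1.726 = 13.98 years.
Leg 2: γ = 5.17; τ_2 = 7.595/5.170 = 1.469 years.
Leg 3: γ = 1/√(1 − 0.836²) = 1/√0.3011 = 1.822; τ_3 = 16.04/1.822 = 8.802 years.
Leg 4: 20.87 years is already measured aboard the spacecraft.
Total: 13.98 + 1.469 + 8.802 + 20.87 years.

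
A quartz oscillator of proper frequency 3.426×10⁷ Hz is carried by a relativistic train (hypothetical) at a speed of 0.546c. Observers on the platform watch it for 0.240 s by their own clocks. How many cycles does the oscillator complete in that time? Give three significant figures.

N = 6.89×10⁶

γ = 1/√(1 − 0.546²) = 1/√0.7019 = 1.194
During 0.240 s of lab time, the oscillator's proper time advances by τ = Δt/γ = 0.240/1.194 = 0.2011 s = 2.011×10⁻¹ s.
N = f × τ = 3.426×10⁷ × 2.011×10⁻¹ = 6.889×10⁶.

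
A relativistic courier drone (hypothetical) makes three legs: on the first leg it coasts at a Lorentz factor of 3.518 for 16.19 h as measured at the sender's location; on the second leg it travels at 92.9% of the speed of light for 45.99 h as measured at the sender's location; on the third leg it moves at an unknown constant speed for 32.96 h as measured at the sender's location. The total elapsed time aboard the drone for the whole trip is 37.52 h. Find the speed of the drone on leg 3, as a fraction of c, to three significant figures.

β = 0.876

Leg 1: γ = 3.518; τ_1 = 16.19/3.518 = 4.602 h.
Leg 2: β = 0.929; γ = 1/√(1 − 0.929²) = 1/√0.1370 = 2.702; τ_2 = 45.99/2.702 = 17.02 h.
Leg 3: speed unknown; τ_3 = 32.96/γ_3.
Total proper time: 4.602 + 17.02 + τ_3 = 37.52, so τ_3 = 37.52 − 21.62 = 15.90 h.
γ_3 = 32.96/15.90 = 2.073; β = √(1 − 1/γ²) = √0.7673.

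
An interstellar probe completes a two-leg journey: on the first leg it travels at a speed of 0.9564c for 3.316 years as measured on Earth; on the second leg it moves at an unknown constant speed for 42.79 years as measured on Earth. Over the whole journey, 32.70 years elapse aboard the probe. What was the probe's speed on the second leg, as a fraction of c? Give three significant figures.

Leg 1: γ = 1/√(1 − 0.9564²) = 1/√0.08530 = 3.424; τ_1 = 3.316/3.424 = 0.9685 years.
Leg 2: speed unknown; τ_2 = 42.79/γ_2.
Total proper time: 0.9685 + τ_2 = 32.70, so τ_2 = 32.70 − 0.9685 = 31.73 years.
γ_2 = 42.79/31.73 = 1.349; β = √(1 − 1/γ²) = √0.4501.

β = 0.671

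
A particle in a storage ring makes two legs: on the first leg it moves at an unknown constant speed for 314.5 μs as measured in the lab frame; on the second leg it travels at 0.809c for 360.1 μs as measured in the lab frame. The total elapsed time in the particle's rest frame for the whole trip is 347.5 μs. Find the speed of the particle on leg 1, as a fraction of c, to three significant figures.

β = 0.902

Leg 1: speed unknown; τ_1 = 314.5/γ_1.
Leg 2: γ = 1/√(1 − 0.809²) = 1/√0.3455 = 1.701; τ_2 = 360.1/1.701 = 211.7 μs.
Total proper time: τ_1 + 211.7 = 347.5, so τ_1 = 347.5 − 211.7 = 135.8 μs.
γ_1 = 314.5/135.8 = 2.315; β = √(1 − 1/γ²) = √0.8135.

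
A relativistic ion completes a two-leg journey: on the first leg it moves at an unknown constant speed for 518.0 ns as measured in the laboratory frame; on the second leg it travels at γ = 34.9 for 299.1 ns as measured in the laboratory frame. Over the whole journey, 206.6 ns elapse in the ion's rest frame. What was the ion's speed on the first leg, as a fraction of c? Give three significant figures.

Leg 1: speed unknown; τ_1 = 518.0/γ_1.
Leg 2: γ = 34.9; τ_2 = 299.1/34.90 = 8.570 ns.
Total proper time: τ_1 + 8.570 = 206.6, so τ_1 = 206.6 − 8.570 = 198.0 ns.
γ_1 = 518.0/198.0 = 2.616; β = √(1 − 1/γ²) = √0.8538.

β = 0.924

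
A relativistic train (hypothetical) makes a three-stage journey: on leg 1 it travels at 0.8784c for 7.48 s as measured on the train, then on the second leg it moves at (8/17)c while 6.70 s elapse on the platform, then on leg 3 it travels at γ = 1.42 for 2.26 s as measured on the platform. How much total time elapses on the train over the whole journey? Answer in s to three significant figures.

τ = 15.0 s

Leg 1: 7.48 s is already measured on the train.
Leg 2: γ = 1/√(1 − (8/17)²) = 17/15 ≈ 1.133; τ_2 = 6.70/1.133 = 5.912 s.
Leg 3: γ = 1.42; τ_3 = 2.26/1.420 = 1.592 s.
Total: 7.480 + 5.912 + 1.592 s.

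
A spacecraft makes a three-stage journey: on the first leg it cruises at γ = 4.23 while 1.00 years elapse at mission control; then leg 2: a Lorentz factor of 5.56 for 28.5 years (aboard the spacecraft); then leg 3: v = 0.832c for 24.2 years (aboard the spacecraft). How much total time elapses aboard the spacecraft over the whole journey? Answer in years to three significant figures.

Leg 1: γ = 4.23; τ_1 = 1.00/4.230 = 0.2364 years.
Leg 2: 28.5 years is already measured aboard the spacecraft.
Leg 3: 24.2 years is already measured aboard the spacecraft.
Total: 0.2364 + 28.50 + 24.20 years.

τ = 52.9 years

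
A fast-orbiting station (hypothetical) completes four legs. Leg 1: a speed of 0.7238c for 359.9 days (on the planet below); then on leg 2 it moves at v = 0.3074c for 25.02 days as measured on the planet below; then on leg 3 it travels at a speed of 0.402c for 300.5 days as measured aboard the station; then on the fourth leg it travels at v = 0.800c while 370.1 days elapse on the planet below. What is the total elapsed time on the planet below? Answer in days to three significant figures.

Δt = 1080 days

Leg 1: 359.9 days is already measured on the planet below.
Leg 2: 25.02 days is already measured on the planet below.
Leg 3: γ = 1/√(1 − 0.402²) = 1/√0.8384 = 1.092; Δt_3 = 1.092 × 300.5 = 328.2 days.
Leg 4: 370.1 days is already measured on the planet below.
Total: 359.9 + 25.02 + 328.2 + 370.1 days.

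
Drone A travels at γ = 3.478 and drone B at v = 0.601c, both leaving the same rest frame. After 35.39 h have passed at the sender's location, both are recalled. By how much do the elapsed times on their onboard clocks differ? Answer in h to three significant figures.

|τ_A − τ_B| = 18.1 h

A: γ = 3.478; τ_A = 35.39/3.478 = 10.18 h.
B: γ = 1/√(1 − 0.601²) = 1/√0.6388 = 1.251; τ_B = 35.39/1.251 = 28.29 h.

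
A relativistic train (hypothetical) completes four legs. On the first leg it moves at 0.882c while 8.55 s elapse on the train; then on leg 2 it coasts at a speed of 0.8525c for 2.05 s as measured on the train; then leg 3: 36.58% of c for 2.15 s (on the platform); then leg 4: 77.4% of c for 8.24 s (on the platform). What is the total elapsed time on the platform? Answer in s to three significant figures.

Δt = 32.5 s

Leg 1: γ = 1/√(1 − 0.882²) = 1/√0.2221 = 2.122; Δt_1 = 2.122 × 8.55 = 18.14 s.
Leg 2: γ = 1/√(1 − 0.8525²) = 1/√0.2732 = 1.913; Δt_2 = 1.913 × 2.05 = 3.922 s.
Leg 3: 2.15 s is already measured on the platform.
Leg 4: 8.24 s is already measured on the platform.
Total: 18.14 + 3.922 + 2.150 + 8.240 s.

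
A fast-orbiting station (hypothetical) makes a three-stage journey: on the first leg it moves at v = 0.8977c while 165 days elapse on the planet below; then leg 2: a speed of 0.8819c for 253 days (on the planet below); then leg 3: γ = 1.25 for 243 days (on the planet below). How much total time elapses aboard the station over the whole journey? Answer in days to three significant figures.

τ = 386 days

Leg 1: γ = 1/√(1 − 0.8977²) = 1/√0.1941 = 2.270; τ_1 = 165/2.270 = 72.70 days.
Leg 2: γ = 1/√(1 − 0.8819²) = 1/√0.2223 = 2.121; τ_2 = 253/2.121 = 119.3 days.
Leg 3: γ = 1.25; τ_3 = 243/1.250 = 194.4 days.
Total: 72.70 + 119.3 + 194.4 days.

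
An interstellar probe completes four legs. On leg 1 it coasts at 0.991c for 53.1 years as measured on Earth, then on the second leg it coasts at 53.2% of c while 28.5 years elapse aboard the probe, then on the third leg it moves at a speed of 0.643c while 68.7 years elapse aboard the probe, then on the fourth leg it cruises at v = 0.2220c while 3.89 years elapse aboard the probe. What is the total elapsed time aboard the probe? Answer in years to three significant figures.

Leg 1: γ = 1/√(1 − 0.991²) = 1/√0.01792 = 7.470; τ_1 = 53.1/7.470 = 7.108 years.
Leg 2: 28.5 years is already measured aboard the probe.
Leg 3: 68.7 years is already measured aboard the probe.
Leg 4: 3.89 years is already measured aboard the probe.
Total: 7.108 + 28.50 + 68.70 + 3.890 years.

τ = 108 years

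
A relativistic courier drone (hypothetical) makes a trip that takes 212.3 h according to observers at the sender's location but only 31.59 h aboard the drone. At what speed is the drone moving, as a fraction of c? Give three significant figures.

The proper time is measured aboard the drone (both events occur at the drone's location); Δt is measured at the sender's location. γ = Δt/τ = 212.3/31.59 = 6.720.
β = √(1 − 1/γ²) = √(1 − 0.02214) = √0.9779

v = 0.989c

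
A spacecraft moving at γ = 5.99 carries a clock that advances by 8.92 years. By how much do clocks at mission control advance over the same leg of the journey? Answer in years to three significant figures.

γ = 5.99
The interval measured aboard the spacecraft is the proper time (both events occur at the same place in that frame); the lab-frame interval is Δt = γτ = 5.990 × 8.92 years.

Δt = 53.4 years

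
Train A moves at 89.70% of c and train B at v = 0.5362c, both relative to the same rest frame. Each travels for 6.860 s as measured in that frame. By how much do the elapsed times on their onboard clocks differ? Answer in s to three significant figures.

A: β = 0.8970; γ = 1/√(1 − 0.8970²) = 1/√0.1954 = 2.262; τ_A = 6.860/2.262 = 3.032 s.
B: γ = 1/√(1 − 0.5362²) = 1/√0.7125 = 1.185; τ_B = 6.860/1.185 = 5.790 s.

|τ_A − τ_B| = 2.76 s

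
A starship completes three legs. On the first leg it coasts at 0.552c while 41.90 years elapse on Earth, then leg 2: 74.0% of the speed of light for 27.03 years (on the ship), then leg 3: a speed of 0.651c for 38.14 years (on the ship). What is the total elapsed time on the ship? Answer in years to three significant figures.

τ = 100 years

Leg 1: γ = 1/√(1 − 0.552²) = 1/√0.6953 = 1.199; τ_1 = 41.90/1.199 = 34.94 years.
Leg 2: 27.03 years is already measured on the ship.
Leg 3: 38.14 years is already measured on the ship.
Total: 34.94 + 27.03 + 38.14 years.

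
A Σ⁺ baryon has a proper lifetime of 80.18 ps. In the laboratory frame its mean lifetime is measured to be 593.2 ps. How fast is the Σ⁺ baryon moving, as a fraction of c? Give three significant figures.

γ = Δt/τ₀ = 593.2/80.18 = 7.398
β = √(1 − 1/γ²) = √(1 − 0.01827) = √0.9817

v = 0.991c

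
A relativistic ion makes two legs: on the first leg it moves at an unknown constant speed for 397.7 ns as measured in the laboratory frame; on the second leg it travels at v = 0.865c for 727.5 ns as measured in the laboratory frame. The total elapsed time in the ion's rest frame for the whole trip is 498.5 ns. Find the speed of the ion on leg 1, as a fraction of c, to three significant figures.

β = 0.942

Leg 1: speed unknown; τ_1 = 397.7/γ_1.
Leg 2: γ = 1/√(1 − 0.865²) = 1/√0.2518 = 1.993; τ_2 = 727.5/1.993 = 365.0 ns.
Total proper time: τ_1 + 365.0 = 498.5, so τ_1 = 498.5 − 365.0 = 133.5 ns.
γ_1 = 397.7/133.5 = 2.980; β = √(1 − 1/γ²) = √0.8874.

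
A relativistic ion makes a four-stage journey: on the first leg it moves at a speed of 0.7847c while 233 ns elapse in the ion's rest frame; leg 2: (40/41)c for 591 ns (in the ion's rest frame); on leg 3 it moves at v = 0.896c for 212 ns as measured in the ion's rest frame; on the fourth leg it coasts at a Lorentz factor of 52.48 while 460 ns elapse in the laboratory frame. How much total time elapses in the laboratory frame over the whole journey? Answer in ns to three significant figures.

Leg 1: γ = 1/√(1 − 0.7847²) = 1/√0.3842 = 1.613; Δt_1 = 1.613 × 233 = 375.9 ns.
Leg 2: γ = 1/√(1 − (40/41)²) = 41/9 ≈ 4.556; Δt_2 = 4.556 × 591 = 2692 ns.
Leg 3: γ = 1/√(1 − 0.896²) = 1/√0.1972 = 2.252; Δt_3 = 2.252 × 212 = 477.4 ns.
Leg 4: 460 ns is already measured in the laboratory frame.
Total: 375.9 + 2692 + 477.4 + 460.0 ns.

Δt = 4010 ns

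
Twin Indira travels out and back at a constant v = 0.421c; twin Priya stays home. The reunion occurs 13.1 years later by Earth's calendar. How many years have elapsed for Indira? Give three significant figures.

γ = 1/√(1 − 0.421²) = 1/√0.8228 = 1.102
Indira's clock measures proper time along the trip: τ = Δt/γ = 13.1/1.102 years.

τ = 11.9 years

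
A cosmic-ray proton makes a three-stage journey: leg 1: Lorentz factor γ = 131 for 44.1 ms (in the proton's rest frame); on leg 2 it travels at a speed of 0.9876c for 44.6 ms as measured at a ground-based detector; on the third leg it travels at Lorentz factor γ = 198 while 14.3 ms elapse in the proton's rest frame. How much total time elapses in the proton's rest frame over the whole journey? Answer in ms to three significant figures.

τ = 65.4 ms

Leg 1: 44.1 ms is already measured in the proton's rest frame.
Leg 2: γ = 1/√(1 − 0.9876²) = 1/√0.02465 = 6.370; τ_2 = 44.6/6.370 = 7.002 ms.
Leg 3: 14.3 ms is already measured in the proton's rest frame.
Total: 44.10 + 7.002 + 14.30 ms.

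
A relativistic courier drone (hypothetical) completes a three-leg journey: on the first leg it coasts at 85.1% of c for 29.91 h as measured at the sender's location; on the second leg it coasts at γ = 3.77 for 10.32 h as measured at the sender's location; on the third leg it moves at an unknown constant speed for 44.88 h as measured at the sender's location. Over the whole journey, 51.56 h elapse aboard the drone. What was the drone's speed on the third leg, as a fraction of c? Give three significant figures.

β = 0.675

Leg 1: β = 0.851; γ = 1/√(1 − 0.851²) = 1/√0.2758 = 1.904; τ_1 = 29.91/1.904 = 15.71 h.
Leg 2: γ = 3.77; τ_2 = 10.32/3.770 = 2.737 h.
Leg 3: speed unknown; τ_3 = 44.88/γ_3.
Total proper time: 15.71 + 2.737 + τ_3 = 51.56, so τ_3 = 51.56 − 18.45 = 33.11 h.
γ_3 = 44.88/33.11 = 1.355; β = √(1 − 1/γ²) = √0.4556.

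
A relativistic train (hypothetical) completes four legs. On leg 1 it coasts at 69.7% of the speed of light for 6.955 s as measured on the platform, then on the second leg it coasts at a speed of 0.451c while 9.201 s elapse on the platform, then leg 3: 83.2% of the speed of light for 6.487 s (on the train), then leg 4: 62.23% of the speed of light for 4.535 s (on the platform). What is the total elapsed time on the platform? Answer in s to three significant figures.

Δt = 32.4 s

Leg 1: 6.955 s is already measured on the platform.
Leg 2: 9.201 s is already measured on the platform.
Leg 3: β = 0.832; γ = 1/√(1 − 0.832²) = 1/√0.3078 = 1.803; Δt_3 = 1.803 × 6.487 = 11.69 s.
Leg 4: 4.535 s is already measured on the platform.
Total: 6.955 + 9.201 + 11.69 + 4.535 s.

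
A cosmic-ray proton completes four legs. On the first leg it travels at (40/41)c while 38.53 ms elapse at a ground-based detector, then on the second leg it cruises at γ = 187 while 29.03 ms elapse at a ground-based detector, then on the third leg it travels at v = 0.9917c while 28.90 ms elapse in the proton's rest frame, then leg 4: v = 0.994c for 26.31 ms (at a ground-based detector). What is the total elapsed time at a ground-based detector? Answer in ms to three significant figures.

Leg 1: 38.53 ms is already measured at a ground-based detector.
Leg 2: 29.03 ms is already measured at a ground-based detector.
Leg 3: γ = 1/√(1 − 0.9917²) = 1/√0.01653 = 7.778; Δt_3 = 7.778 × 28.90 = 224.8 ms.
Leg 4: 26.31 ms is already measured at a ground-based detector.
Total: 38.53 + 29.03 + 224.8 + 26.31 ms.

Δt = 319 ms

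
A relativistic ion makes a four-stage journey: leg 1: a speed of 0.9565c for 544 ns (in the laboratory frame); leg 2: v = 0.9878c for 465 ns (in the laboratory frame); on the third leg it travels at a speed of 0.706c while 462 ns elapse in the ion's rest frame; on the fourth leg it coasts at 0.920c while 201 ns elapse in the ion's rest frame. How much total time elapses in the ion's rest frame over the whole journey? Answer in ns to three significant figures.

τ = 894 ns

Leg 1: γ = 1/√(1 − 0.9565²) = 1/√0.08511 = 3.428; τ_1 = 544/3.428 = 158.7 ns.
Leg 2: γ = 1/√(1 − 0.9878²) = 1/√0.02425 = 6.421; τ_2 = 465/6.421 = 72.41 ns.
Leg 3: 462 ns is already measured in the ion's rest frame.
Leg 4: 201 ns is already measured in the ion's rest frame.
Total: 158.7 + 72.41 + 462.0 + 201.0 ns.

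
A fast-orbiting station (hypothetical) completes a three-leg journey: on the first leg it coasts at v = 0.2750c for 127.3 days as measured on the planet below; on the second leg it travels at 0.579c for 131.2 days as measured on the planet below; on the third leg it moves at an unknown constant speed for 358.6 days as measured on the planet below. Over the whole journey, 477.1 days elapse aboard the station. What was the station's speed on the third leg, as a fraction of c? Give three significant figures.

β = 0.723

Leg 1: γ = 1/√(1 − 0.2750²) = 1/√0.9244 = 1.040; τ_1 = 127.3/1.040 = 122.4 days.
Leg 2: γ = 1/√(1 − 0.579²) = 1/√0.6648 = 1.227; τ_2 = 131.2/1.227 = 107.0 days.
Leg 3: speed unknown; τ_3 = 358.6/γ_3.
Total proper time: 122.4 + 107.0 + τ_3 = 477.1, so τ_3 = 477.1 − 229.4 = 247.7 days.
γ_3 = 358.6/247.7 = 1.448; β = √(1 − 1/γ²) = √0.5227.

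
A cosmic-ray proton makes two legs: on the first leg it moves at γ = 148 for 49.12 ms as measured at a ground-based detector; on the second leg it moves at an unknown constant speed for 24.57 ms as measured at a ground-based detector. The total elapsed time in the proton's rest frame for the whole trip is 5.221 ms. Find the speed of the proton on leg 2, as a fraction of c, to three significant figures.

Leg 1: γ = 148; τ_1 = 49.12/148.0 = 0.3319 ms.
Leg 2: speed unknown; τ_2 = 24.57/γ_2.
Total proper time: 0.3319 + τ_2 = 5.221, so τ_2 = 5.221 − 0.3319 = 4.889 ms.
γ_2 = 24.57/4.889 = 5.025; β = √(1 − 1/γ²) = √0.9604.

β = 0.980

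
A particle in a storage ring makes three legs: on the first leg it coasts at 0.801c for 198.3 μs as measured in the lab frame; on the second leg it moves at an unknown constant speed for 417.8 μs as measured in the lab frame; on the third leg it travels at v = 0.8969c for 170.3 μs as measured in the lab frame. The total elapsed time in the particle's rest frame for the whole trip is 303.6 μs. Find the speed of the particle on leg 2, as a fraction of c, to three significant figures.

Leg 1: γ = 1/√(1 − 0.801²) = 1/√0.3584 = 1.670; τ_1 = 198.3/1.670 = 118.7 μs.
Leg 2: speed unknown; τ_2 = 417.8/γ_2.
Leg 3: γ = 1/√(1 − 0.8969²) = 1/√0.1956 = 2.261; τ_3 = 170.3/2.261 = 75.31 μs.
Total proper time: 118.7 + τ_2 + 75.31 = 303.6, so τ_2 = 303.6 − 194.0 = 109.6 μs.
γ_2 = 417.8/109.6 = 3.813; β = √(1 − 1/γ²) = √0.9312.

β = 0.965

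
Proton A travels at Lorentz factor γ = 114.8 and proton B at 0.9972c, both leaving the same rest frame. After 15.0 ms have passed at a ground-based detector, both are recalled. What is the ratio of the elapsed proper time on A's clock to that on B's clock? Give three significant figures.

A: γ = 114.8. B: γ = 1/√(1 − 0.9972²) = 1/√0.005592 = 13.37.
τ_A/τ_B = γ_B/γ_A = 13.37/114.8 = 0.1165, so τ_A/τ_B = 0.1165.

τ_A/τ_B = 0.116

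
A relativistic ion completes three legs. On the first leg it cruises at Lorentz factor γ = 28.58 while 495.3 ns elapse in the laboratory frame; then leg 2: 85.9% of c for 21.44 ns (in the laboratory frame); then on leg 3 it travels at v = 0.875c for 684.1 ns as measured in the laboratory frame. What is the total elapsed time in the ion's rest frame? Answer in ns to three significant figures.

τ = 359 ns

Leg 1: γ = 28.58; τ_1 = 495.3/28.58 = 17.33 ns.
Leg 2: β = 0.859; γ = 1/√(1 − 0.859²) = 1/√0.2621 = 1.953; τ_2 = 21.44/1.953 = 10.98 ns.
Leg 3: γ = 1/√(1 − 0.875²) = 1/√0.2344 = 2.066; τ_3 = 684.1/2.066 = 331.2 ns.
Total: 17.33 + 10.98 + 331.2 ns.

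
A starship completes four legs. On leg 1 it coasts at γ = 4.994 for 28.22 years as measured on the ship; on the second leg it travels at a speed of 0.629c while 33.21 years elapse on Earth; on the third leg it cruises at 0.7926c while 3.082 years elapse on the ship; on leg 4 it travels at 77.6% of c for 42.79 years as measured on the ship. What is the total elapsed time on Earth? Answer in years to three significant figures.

Leg 1: γ = 4.994; Δt_1 = 4.994 × 28.22 = 140.9 years.
Leg 2: 33.21 years is already measured on Earth.
Leg 3: γ = 1/√(1 − 0.7926²) = 1/√0.3718 = 1.640; Δt_3 = 1.640 × 3.082 = 5.055 years.
Leg 4: β = 0.776; γ = 1/√(1 − 0.776²) = 1/√0.3978 = 1.585; Δt_4 = 1.585 × 42.79 = 67.84 years.
Total: 140.9 + 33.21 + 5.055 + 67.84 years.

Δt = 247 years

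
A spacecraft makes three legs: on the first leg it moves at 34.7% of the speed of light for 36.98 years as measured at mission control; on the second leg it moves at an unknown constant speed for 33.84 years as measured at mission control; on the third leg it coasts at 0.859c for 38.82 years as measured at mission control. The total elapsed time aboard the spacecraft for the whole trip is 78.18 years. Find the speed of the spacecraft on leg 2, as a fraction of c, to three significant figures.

β = 0.716

Leg 1: β = 0.347; γ = 1/√(1 − 0.347²) = 1/√0.8796 = 1.066; τ_1 = 36.98/1.066 = 34.68 years.
Leg 2: speed unknown; τ_2 = 33.84/γ_2.
Leg 3: γ = 1/√(1 − 0.859²) = 1/√0.2621 = 1.953; τ_3 = 38.82/1.953 = 19.87 years.
Total proper time: 34.68 + τ_2 + 19.87 = 78.18, so τ_2 = 78.18 − 54.56 = 23.62 years.
γ_2 = 33.84/23.62 = 1.433; β = √(1 − 1/γ²) = √0.5127.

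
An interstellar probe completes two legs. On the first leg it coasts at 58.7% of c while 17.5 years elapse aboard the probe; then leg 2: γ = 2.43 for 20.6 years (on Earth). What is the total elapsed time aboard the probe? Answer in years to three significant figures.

Leg 1: 17.5 years is already measured aboard the probe.
Leg 2: γ = 2.43; τ_2 = 20.6/2.430 = 8.477 years.
Total: 17.50 + 8.477 years.

τ = 26.0 years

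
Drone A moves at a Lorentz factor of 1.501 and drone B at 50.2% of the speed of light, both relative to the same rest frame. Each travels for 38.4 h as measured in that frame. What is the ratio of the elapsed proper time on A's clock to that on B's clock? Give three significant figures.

τ_A/τ_B = 0.770

A: γ = 1.501. B: β = 0.502; γ = 1/√(1 − 0.502²) = 1/√0.7480 = 1.156.
τ_A/τ_B = γ_B/γ_A = 1.156/1.501 = 0.7703, so τ_A/τ_B = 0.7703.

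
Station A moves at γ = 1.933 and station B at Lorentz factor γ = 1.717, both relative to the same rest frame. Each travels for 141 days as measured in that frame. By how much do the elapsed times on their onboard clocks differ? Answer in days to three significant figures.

|τ_A − τ_B| = 9.18 days

A: γ = 1.933; τ_A = 141/1.933 = 72.94 days.
B: γ = 1.717; τ_B = 141/1.717 = 82.12 days.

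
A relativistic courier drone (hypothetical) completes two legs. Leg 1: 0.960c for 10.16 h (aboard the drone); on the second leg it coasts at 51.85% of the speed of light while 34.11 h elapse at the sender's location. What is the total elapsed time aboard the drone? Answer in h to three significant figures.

Leg 1: 10.16 h is already measured aboard the drone.
Leg 2: β = 0.5185; γ = 1/√(1 − 0.5185²) = 1/√0.7312 = 1.169; τ_2 = 34.11/1.169 = 29.17 h.
Total: 10.16 + 29.17 h.

τ = 39.3 h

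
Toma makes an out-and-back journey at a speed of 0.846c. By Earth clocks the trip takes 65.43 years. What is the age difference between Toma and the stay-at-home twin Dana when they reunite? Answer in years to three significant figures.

γ = 1/√(1 − 0.846²) = 1/√0.2843 = 1.876
Toma's elapsed proper time: τ = 65.43/1.876 = 34.89 years.
Age gap = Δt − τ = 65.43 − 34.89 years.

Δt − τ = 30.5 years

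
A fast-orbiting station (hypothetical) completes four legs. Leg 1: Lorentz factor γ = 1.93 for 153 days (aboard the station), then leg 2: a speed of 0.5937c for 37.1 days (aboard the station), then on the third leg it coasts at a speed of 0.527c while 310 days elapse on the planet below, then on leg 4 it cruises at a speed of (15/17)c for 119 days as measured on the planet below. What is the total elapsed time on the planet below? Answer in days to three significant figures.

Leg 1: γ = 1.93; Δt_1 = 1.930 × 153 = 295.3 days.
Leg 2: γ = 1/√(1 − 0.5937²) = 1/√0.6475 = 1.243; Δt_2 = 1.243 × 37.1 = 46.10 days.
Leg 3: 310 days is already measured on the planet below.
Leg 4: 119 days is already measured on the planet below.
Total: 295.3 + 46.10 + 310.0 + 119.0 days.

Δt = 770 days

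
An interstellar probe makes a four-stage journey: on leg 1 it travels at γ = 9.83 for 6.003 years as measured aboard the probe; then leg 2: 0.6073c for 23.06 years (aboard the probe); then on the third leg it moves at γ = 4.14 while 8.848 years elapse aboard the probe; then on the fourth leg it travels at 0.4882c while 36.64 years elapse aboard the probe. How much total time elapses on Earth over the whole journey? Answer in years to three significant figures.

Δt = 167 years

Leg 1: γ = 9.83; Δt_1 = 9.830 × 6.003 = 59.01 years.
Leg 2: γ = 1/√(1 − 0.6073²) = 1/√0.6312 = 1.259; Δt_2 = 1.259 × 23.06 = 29.03 years.
Leg 3: γ = 4.14; Δt_3 = 4.140 × 8.848 = 36.63 years.
Leg 4: γ = 1/√(1 − 0.4882²) = 1/√0.7617 = 1.146; Δt_4 = 1.146 × 36.64 = 41.98 years.
Total: 59.01 + 29.03 + 36.63 + 41.98 years.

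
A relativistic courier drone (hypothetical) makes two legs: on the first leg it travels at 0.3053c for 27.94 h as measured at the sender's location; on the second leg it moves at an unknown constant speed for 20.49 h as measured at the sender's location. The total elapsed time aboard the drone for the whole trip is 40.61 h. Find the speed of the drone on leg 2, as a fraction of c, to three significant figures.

Leg 1: γ = 1/√(1 − 0.3053²) = 1/√0.9068 = 1.050; τ_1 = 27.94/1.050 = 26.61 h.
Leg 2: speed unknown; τ_2 = 20.49/γ_2.
Total proper time: 26.61 + τ_2 = 40.61, so τ_2 = 40.61 − 26.61 = 14.00 h.
γ_2 = 20.49/14.00 = 1.463; β = √(1 − 1/γ²) = √0.5329.

β = 0.730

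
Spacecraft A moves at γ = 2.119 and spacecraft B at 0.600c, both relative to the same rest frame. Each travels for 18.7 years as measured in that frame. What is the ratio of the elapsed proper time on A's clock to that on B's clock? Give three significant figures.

A: γ = 2.119. B: γ = 1/√(1 − 0.600²) = 5/4 = 1.250.
τ_A/τ_B = γ_B/γ_A = 1.250/2.119 = 0.5899, so τ_A/τ_B = 0.5899.

τ_A/τ_B = 0.590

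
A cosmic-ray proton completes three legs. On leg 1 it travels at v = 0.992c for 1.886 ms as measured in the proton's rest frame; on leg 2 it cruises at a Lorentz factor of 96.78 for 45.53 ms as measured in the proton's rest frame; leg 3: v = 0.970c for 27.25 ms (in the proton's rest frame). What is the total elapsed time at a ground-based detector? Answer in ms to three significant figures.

Leg 1: γ = 1/√(1 − 0.992²) = 1/√0.01594 = 7.922; Δt_1 = 7.922 × 1.886 = 14.94 ms.
Leg 2: γ = 96.78; Δt_2 = 96.78 × 45.53 = 4406 ms.
Leg 3: γ = 1/√(1 − 0.970²) = 1/√0.05910 = 4.113; Δt_3 = 4.113 × 27.25 = 112.1 ms.
Total: 14.94 + 4406 + 112.1 ms.

Δt = 4530 ms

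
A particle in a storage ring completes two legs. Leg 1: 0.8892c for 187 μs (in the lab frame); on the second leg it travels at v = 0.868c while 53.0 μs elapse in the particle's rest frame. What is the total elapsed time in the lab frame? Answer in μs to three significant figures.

Leg 1: 187 μs is already measured in the lab frame.
Leg 2: γ = 1/√(1 − 0.868²) = 1/√0.2466 = 2.014; Δt_2 = 2.014 × 53.0 = 106.7 μs.
Total: 187.0 + 106.7 μs.

Δt = 294 μs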